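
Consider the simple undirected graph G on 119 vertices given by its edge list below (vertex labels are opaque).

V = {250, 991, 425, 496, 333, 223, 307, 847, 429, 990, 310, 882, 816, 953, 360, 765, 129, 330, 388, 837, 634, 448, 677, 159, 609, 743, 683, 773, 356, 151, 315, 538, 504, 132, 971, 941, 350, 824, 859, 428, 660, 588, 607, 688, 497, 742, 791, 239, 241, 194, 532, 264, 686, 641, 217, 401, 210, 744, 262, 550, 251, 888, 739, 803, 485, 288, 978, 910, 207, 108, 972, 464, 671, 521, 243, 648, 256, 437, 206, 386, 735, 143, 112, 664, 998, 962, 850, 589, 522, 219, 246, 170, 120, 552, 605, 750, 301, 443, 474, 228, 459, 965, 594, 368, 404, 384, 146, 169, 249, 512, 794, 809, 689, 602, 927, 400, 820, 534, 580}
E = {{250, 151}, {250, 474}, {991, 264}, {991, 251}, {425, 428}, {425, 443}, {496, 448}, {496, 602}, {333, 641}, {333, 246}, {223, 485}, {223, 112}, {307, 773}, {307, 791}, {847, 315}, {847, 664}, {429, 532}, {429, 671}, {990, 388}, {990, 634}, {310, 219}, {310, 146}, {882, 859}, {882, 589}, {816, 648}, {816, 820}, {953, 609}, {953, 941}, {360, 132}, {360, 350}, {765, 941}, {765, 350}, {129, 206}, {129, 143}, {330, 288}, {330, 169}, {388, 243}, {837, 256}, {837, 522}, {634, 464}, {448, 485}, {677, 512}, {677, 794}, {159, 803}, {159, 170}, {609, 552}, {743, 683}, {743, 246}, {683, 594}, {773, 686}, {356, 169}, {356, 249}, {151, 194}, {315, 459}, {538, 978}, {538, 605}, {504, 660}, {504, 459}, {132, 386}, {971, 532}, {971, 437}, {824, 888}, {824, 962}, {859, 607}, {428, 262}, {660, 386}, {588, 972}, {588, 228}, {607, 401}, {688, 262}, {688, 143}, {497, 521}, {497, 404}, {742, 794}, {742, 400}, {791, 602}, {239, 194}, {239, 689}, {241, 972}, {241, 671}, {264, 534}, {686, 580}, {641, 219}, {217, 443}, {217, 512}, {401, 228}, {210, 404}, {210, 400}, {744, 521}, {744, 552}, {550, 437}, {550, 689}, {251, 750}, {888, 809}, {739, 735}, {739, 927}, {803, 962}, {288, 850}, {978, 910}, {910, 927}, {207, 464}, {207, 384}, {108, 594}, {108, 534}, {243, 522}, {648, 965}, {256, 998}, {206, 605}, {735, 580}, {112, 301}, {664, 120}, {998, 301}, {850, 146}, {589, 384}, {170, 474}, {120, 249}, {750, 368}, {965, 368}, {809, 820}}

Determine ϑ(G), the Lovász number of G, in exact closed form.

119*cos(pi/119)/(cos(pi/119) + 1)

Vertex 859 has 2 neighbors: 882, 607.
Vertex 474 has 2 neighbors: 250, 170.
Vertex 386 has 2 neighbors: 132, 660.
N(742) = {794, 400}, |N(742)| = 2.
2-regular, N=119; connected 2-regular on 119 ⇒ C_{119}.
spec(A) ≈ [2.0, 1.997, 1.989, 1.975, 1.956, 1.931, 1.9, 1.865, 1.824, 1.778, 1.728, 1.672, 1.612, 1.547, 1.478, 1.405, 1.328, 1.247, 1.163, 1.075, 0.985, 0.891, 0.796, 0.698, 0.598, 0.496, 0.393, 0.289, 0.185, 0.079, -0.026, -0.132, -0.237, -0.342, -0.445, -0.547, -0.648, -0.747, -0.844, -0.938, -1.03, -1.119, -1.205, -1.288, -1.367, -1.442, -1.513, -1.58, -1.642, -1.7, -1.754, -1.802, -1.845, -1.883, -1.916, -1.944, -1.966, -1.983, -1.994, -1.999] (distinct, 3 d.p.).
Lovász: ϑ = −119(-2*cos(pi/119))/(2+-(-1)*2*cos(pi/119)) = 119*cos(pi/119)/(cos(pi/119) + 1).
≈ 59.48963 (to 5 d.p.).
Sandwich: α(G)=59 ≤ ϑ(G)=119*cos(pi/119)/(cos(pi/119) + 1) ≤ χ(Ḡ)=60 (both strict).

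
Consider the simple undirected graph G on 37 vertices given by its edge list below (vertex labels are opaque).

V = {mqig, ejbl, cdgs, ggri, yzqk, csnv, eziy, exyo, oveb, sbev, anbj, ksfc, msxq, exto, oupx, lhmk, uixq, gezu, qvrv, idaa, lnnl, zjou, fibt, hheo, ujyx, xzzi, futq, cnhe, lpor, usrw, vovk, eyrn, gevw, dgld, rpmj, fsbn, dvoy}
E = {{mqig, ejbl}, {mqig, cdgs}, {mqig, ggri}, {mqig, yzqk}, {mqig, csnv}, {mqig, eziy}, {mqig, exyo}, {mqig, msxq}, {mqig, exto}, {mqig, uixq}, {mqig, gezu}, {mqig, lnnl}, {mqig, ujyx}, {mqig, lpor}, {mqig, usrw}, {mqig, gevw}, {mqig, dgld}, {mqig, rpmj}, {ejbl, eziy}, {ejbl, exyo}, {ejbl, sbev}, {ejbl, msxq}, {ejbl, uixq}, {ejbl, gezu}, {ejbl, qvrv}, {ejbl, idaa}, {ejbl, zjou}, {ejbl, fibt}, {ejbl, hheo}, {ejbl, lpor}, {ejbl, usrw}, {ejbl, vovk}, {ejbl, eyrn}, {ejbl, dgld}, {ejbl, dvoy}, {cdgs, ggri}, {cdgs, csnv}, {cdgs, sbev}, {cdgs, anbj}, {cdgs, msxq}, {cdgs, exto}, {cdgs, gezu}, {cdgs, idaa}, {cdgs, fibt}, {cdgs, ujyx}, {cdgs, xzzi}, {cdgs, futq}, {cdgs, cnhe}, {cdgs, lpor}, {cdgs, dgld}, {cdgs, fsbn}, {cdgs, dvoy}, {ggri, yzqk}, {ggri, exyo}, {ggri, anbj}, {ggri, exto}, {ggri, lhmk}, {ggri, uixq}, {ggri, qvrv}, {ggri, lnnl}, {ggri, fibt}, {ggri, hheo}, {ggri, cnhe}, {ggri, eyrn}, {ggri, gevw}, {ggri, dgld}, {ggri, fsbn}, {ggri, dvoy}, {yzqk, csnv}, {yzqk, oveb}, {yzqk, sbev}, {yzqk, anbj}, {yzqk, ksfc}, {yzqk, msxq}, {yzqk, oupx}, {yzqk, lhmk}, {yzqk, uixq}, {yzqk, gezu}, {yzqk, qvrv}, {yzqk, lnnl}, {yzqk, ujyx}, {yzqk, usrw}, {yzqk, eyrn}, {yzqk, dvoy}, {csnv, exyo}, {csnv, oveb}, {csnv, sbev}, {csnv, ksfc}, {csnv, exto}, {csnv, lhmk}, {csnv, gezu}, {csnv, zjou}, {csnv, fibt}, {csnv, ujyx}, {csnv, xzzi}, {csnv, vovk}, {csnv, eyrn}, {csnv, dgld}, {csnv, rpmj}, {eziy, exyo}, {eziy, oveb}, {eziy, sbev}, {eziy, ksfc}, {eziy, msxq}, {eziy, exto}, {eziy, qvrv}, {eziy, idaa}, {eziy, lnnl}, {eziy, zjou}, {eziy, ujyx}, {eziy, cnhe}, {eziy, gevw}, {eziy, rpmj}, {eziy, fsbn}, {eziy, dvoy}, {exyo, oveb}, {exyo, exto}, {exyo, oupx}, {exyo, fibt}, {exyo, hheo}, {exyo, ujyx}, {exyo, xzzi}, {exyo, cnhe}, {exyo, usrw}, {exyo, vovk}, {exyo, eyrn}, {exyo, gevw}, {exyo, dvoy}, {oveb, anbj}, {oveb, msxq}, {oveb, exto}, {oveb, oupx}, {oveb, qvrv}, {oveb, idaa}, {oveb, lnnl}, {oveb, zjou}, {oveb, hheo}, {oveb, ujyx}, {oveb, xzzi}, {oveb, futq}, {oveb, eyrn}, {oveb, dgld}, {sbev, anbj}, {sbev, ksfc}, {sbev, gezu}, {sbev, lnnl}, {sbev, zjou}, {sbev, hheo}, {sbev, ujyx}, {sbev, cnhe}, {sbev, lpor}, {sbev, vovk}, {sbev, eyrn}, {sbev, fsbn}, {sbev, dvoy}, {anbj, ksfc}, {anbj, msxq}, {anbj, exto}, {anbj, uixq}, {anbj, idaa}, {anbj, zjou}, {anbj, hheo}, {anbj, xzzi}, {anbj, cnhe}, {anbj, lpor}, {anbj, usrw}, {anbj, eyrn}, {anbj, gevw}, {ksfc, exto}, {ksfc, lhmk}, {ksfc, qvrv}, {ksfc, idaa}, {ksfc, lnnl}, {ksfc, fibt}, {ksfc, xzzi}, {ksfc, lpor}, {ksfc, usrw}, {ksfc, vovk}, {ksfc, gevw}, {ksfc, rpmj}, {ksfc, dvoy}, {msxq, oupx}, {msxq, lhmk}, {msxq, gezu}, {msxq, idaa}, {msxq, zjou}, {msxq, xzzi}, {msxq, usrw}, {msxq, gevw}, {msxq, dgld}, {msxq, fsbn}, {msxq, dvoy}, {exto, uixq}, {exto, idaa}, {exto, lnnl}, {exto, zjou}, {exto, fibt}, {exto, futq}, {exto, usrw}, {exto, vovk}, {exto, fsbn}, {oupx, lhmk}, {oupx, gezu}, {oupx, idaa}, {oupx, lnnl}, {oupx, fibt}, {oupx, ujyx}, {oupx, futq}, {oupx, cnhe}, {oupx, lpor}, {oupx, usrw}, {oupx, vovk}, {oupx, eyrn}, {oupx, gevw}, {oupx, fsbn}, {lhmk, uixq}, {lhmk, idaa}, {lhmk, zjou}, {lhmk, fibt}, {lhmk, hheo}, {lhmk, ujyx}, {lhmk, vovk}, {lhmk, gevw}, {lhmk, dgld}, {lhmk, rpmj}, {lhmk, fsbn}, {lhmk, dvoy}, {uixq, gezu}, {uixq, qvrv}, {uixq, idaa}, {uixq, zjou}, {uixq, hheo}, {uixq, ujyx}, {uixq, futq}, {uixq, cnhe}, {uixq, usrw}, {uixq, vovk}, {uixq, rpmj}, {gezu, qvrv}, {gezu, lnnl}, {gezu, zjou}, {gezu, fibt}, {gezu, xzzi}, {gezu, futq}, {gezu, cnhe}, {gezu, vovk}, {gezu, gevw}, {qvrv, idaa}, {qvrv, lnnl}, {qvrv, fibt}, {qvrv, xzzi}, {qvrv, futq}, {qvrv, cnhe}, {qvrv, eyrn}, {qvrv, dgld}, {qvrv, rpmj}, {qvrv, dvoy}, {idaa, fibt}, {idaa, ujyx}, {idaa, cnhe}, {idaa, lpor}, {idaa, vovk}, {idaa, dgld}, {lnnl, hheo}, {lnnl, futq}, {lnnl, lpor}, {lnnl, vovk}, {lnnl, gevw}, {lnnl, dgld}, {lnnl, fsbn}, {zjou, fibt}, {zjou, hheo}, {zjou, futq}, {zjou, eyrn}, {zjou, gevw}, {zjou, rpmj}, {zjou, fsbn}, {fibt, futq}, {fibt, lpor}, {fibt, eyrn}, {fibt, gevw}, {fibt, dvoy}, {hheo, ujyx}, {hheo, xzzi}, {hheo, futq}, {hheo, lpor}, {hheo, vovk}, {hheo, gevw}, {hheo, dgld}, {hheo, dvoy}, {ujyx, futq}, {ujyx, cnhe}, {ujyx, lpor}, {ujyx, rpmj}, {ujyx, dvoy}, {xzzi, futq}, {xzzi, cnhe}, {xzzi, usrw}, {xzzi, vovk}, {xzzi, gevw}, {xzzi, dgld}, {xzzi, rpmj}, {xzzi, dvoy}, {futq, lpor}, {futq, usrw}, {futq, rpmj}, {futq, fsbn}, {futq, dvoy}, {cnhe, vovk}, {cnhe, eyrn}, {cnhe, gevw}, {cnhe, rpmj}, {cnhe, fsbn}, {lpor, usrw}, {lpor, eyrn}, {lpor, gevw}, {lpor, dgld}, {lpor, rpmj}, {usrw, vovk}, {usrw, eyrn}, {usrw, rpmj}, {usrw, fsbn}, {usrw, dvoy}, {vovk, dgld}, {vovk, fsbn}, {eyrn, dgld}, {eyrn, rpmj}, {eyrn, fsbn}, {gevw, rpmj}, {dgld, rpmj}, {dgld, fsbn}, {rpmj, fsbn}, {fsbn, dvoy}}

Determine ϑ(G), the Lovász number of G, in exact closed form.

sqrt(37)

deg(anbj) = 18; N(anbj) = {cdgs, ggri, yzqk, oveb, sbev, ksfc, msxq, exto, uixq, idaa, zjou, hheo, xzzi, cnhe, lpor, usrw, eyrn, gevw}.
deg(xzzi) = 18; N(xzzi) = {cdgs, csnv, exyo, oveb, anbj, ksfc, msxq, gezu, qvrv, hheo, futq, cnhe, usrw, vovk, gevw, dgld, rpmj, dvoy}.
Vertex ejbl has 18 neighbors: mqig, eziy, exyo, sbev, msxq, uixq, gezu, qvrv, idaa, zjou, fibt, hheo, lpor, usrw, vovk, eyrn, dgld, dvoy.
N(lpor) = {mqig, ejbl, cdgs, sbev, anbj, ksfc, oupx, idaa, lnnl, fibt, hheo, ujyx, futq, usrw, eyrn, gevw, dgld, rpmj}, |N(lpor)| = 18.
37-vertex 18-regular graph: Paley(37): SR with (k,λ,μ)=(18,8,9).
The 3 distinct eigenvalues: [18.0, 2.54138, -3.54138].
Lovász (edge-transitive): ϑ = −37·(-sqrt(37)/2 - 1/2)/((18)−(-sqrt(37)/2 - 1/2)) = sqrt(37).
ϑ(G) ≈ 6.08276.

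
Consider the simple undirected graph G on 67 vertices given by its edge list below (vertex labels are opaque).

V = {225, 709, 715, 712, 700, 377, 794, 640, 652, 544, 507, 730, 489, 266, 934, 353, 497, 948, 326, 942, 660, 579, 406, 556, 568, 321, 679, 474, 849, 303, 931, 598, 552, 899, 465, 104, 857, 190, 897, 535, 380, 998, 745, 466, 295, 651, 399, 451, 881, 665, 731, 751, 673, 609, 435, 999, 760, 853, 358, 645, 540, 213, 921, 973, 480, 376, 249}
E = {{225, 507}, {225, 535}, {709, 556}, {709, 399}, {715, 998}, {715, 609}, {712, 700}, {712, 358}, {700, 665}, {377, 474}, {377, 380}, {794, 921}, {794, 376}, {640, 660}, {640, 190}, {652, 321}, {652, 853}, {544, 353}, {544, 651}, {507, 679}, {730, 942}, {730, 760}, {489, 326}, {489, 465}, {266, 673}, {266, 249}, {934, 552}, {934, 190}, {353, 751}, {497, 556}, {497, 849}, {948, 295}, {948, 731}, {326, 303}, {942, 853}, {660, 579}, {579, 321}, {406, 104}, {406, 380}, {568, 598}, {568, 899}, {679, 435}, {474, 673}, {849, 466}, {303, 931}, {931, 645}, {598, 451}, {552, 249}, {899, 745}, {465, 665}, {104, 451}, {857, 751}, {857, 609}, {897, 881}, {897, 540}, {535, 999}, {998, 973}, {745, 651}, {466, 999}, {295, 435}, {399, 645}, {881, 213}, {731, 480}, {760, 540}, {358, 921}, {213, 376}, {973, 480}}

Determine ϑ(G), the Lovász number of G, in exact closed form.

Vertex 948 has 2 neighbors: 295, 731.
deg(751) = 2; N(751) = {353, 857}.
N(225) = {507, 535}, |N(225)| = 2.
deg(190) = 2; N(190) = {640, 934}.
2-regular, N=67; this is C_{67}, the 67-cycle.
The 34 distinct eigenvalues: [2.0, 1.991212, 1.964925, 1.92137, 1.860931, 1.784137, 1.691664, 1.584325, 1.463063, 1.328943, 1.183144, 1.026948, 0.861727, 0.688934, 0.510086, 0.326755, 0.140552, -0.046885, -0.233911, -0.418881, -0.600169, -0.776184, -0.945377, -1.106262, -1.257426, -1.397539, -1.52537, -1.639797, -1.739813, -1.824539, -1.893231, -1.945286, -1.980245, -1.997802].
Lovász (edge-transitive): ϑ = −67·(-2*cos(pi/67))/((2)−(-2*cos(pi/67))) = 67*cos(pi/67)/(cos(pi/67) + 1).
Numerically 33.48157981.
33 ≤ 67*cos(pi/67)/(cos(pi/67) + 1) ≤ 34: both strict.

67*cos(pi/67)/(cos(pi/67) + 1)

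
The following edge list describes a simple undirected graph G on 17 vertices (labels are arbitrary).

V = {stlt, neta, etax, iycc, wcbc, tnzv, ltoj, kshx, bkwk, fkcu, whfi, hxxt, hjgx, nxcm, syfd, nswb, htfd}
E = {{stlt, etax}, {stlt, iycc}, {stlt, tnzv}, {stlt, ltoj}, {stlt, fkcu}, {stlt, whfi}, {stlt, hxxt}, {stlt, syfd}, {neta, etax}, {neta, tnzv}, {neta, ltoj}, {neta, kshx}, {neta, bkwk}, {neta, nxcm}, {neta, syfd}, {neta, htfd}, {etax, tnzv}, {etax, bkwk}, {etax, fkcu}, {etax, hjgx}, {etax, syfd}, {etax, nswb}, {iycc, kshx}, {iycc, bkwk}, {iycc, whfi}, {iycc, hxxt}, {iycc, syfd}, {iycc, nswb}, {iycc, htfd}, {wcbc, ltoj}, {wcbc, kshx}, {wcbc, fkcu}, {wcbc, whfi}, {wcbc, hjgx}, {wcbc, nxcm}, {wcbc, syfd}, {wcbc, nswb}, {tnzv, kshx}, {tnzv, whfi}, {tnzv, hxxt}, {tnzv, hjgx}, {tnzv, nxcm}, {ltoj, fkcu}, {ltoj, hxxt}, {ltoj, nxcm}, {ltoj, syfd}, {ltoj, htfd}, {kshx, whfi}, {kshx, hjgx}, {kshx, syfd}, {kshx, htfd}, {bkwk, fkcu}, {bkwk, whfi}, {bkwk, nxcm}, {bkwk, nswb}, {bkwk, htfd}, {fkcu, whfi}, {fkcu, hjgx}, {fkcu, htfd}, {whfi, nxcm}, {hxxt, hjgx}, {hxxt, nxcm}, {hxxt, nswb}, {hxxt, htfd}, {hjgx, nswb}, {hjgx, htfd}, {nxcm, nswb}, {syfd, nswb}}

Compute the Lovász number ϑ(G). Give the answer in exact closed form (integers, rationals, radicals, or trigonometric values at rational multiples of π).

Vertex whfi has 8 neighbors: stlt, iycc, wcbc, tnzv, kshx, bkwk, fkcu, nxcm.
deg(kshx) = 8; N(kshx) = {neta, iycc, wcbc, tnzv, whfi, hjgx, syfd, htfd}.
deg(htfd) = 8; N(htfd) = {neta, iycc, ltoj, kshx, bkwk, fkcu, hxxt, hjgx}.
N(fkcu) = {stlt, etax, wcbc, ltoj, bkwk, whfi, hjgx, htfd}, |N(fkcu)| = 8.
G on 17 vertices is 8-regular; Paley(17): SR with (k,λ,μ)=(8,3,4).
A has 3 distinct eigenvalues ≈ [8.0, 1.561553, -2.561553].
λ_max=8, λ_min=-sqrt(17)/2 - 1/2; ϑ = −17·λ_min/(λ_max−λ_min) = sqrt(17).
≈ 4.1231056 (to 7 d.p.).

sqrt(17)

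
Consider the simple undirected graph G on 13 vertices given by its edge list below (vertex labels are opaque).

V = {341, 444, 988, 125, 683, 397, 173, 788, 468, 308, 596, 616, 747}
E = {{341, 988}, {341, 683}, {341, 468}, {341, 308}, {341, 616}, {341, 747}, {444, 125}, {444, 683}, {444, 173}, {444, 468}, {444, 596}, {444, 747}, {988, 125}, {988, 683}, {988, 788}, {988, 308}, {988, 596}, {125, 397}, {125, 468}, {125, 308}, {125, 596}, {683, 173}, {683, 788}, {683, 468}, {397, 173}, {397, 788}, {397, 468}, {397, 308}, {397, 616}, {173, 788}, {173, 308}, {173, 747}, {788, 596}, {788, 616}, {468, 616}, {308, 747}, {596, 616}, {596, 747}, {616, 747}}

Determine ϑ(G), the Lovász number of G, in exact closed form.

deg(747) = 6; N(747) = {341, 444, 173, 308, 596, 616}.
Vertex 616 has 6 neighbors: 341, 397, 788, 468, 596, 747.
Vertex 125 has 6 neighbors: 444, 988, 397, 468, 308, 596.
Vertex 988 has 6 neighbors: 341, 125, 683, 788, 308, 596.
6-regular, N=13; strongly regular (13,6,2,3).
spec(A) ≈ [6.0, 1.3028, -2.3028] (distinct, 4 d.p.).
Lovász: ϑ = −13(-sqrt(13)/2 - 1/2)/(6+-(-sqrt(13)/2 - 1/2)) = sqrt(13).
Numerically 3.605551.

sqrt(13)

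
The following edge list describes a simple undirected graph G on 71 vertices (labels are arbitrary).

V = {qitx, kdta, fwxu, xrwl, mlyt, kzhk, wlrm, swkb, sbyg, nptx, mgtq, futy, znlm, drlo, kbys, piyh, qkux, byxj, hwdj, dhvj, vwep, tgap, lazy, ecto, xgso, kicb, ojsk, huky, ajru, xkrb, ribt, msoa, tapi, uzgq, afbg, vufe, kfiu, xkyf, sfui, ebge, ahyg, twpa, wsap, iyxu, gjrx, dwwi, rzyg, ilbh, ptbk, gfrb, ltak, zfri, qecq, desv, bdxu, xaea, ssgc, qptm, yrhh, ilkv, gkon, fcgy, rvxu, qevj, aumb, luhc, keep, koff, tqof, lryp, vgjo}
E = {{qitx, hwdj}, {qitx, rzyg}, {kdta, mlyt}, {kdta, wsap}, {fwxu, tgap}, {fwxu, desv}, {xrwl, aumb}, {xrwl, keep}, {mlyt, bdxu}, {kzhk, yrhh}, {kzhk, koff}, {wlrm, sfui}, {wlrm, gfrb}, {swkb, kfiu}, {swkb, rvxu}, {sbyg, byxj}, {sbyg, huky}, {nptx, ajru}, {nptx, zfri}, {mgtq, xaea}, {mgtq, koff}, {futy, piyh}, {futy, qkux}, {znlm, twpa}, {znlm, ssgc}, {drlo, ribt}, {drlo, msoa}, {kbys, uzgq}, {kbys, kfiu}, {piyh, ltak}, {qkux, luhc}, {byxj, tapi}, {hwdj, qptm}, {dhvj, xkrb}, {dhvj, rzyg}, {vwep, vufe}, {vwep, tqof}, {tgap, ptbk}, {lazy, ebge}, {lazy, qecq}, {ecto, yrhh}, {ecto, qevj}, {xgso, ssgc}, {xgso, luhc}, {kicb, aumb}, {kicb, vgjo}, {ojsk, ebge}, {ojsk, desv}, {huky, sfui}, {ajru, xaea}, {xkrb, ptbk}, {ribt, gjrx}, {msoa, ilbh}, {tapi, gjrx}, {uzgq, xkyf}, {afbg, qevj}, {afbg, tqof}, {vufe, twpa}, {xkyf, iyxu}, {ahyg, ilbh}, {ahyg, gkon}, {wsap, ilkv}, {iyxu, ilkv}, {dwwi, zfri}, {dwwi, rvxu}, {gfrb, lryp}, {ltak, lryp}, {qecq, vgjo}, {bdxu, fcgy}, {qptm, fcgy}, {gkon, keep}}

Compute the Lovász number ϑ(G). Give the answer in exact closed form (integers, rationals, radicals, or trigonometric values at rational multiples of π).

deg(lazy) = 2; N(lazy) = {ebge, qecq}.
deg(qkux) = 2; N(qkux) = {futy, luhc}.
deg(bdxu) = 2; N(bdxu) = {mlyt, fcgy}.
N(ssgc) = {znlm, xgso}, |N(ssgc)| = 2.
deg(v) = 2 for all v (|V|=71); the odd cycle C_{71}.
spec(A) ≈ [2.0, 1.99217, 1.96876, 1.92993, 1.876, 1.80739, 1.72463, 1.62837, 1.51937, 1.39848, 1.26665, 1.1249, 0.97435, 0.81617, 0.6516, 0.48194, 0.3085, 0.13265, -0.04424, -0.22079, -0.3956, -0.56732, -0.7346, -0.89613, -1.05065, -1.19694, -1.33387, -1.46036, -1.57542, -1.67814, -1.76774, -1.8435, -1.90483, -1.95125, -1.98241, -1.99804] (distinct, 5 d.p.).
λ_max=2, λ_min=-2*cos(pi/71); ϑ = −71·λ_min/(λ_max−λ_min) = 71*cos(pi/71)/(cos(pi/71) + 1).
ϑ(G) ≈ 35.48261826.
Sandwich: α(G)=35 ≤ ϑ(G)=71*cos(pi/71)/(cos(pi/71) + 1) ≤ χ(Ḡ)=36 (both strict).

71*cos(pi/71)/(cos(pi/71) + 1)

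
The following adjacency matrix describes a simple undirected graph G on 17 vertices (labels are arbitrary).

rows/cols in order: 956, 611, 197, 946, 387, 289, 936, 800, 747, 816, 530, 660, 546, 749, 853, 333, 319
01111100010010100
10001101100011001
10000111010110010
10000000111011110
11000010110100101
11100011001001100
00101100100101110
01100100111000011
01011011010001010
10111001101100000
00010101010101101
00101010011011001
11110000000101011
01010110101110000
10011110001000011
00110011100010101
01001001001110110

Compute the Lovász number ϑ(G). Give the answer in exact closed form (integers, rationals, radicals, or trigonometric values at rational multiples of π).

sqrt(17)

deg(800) = 8; N(800) = {611, 197, 289, 747, 816, 530, 333, 319}.
N(660) = {197, 387, 936, 816, 530, 546, 749, 319}, |N(660)| = 8.
Vertex 936 has 8 neighbors: 197, 387, 289, 747, 660, 749, 853, 333.
N(816) = {956, 197, 946, 387, 800, 747, 530, 660}, |N(816)| = 8.
8-regular, N=17; strongly regular (17,8,3,4).
The 3 distinct eigenvalues: [8.0, 1.562, -2.562].
λ_max=8, λ_min=-sqrt(17)/2 - 1/2; ϑ = −17·λ_min/(λ_max−λ_min) = sqrt(17).
ϑ(G) ≈ 4.1231.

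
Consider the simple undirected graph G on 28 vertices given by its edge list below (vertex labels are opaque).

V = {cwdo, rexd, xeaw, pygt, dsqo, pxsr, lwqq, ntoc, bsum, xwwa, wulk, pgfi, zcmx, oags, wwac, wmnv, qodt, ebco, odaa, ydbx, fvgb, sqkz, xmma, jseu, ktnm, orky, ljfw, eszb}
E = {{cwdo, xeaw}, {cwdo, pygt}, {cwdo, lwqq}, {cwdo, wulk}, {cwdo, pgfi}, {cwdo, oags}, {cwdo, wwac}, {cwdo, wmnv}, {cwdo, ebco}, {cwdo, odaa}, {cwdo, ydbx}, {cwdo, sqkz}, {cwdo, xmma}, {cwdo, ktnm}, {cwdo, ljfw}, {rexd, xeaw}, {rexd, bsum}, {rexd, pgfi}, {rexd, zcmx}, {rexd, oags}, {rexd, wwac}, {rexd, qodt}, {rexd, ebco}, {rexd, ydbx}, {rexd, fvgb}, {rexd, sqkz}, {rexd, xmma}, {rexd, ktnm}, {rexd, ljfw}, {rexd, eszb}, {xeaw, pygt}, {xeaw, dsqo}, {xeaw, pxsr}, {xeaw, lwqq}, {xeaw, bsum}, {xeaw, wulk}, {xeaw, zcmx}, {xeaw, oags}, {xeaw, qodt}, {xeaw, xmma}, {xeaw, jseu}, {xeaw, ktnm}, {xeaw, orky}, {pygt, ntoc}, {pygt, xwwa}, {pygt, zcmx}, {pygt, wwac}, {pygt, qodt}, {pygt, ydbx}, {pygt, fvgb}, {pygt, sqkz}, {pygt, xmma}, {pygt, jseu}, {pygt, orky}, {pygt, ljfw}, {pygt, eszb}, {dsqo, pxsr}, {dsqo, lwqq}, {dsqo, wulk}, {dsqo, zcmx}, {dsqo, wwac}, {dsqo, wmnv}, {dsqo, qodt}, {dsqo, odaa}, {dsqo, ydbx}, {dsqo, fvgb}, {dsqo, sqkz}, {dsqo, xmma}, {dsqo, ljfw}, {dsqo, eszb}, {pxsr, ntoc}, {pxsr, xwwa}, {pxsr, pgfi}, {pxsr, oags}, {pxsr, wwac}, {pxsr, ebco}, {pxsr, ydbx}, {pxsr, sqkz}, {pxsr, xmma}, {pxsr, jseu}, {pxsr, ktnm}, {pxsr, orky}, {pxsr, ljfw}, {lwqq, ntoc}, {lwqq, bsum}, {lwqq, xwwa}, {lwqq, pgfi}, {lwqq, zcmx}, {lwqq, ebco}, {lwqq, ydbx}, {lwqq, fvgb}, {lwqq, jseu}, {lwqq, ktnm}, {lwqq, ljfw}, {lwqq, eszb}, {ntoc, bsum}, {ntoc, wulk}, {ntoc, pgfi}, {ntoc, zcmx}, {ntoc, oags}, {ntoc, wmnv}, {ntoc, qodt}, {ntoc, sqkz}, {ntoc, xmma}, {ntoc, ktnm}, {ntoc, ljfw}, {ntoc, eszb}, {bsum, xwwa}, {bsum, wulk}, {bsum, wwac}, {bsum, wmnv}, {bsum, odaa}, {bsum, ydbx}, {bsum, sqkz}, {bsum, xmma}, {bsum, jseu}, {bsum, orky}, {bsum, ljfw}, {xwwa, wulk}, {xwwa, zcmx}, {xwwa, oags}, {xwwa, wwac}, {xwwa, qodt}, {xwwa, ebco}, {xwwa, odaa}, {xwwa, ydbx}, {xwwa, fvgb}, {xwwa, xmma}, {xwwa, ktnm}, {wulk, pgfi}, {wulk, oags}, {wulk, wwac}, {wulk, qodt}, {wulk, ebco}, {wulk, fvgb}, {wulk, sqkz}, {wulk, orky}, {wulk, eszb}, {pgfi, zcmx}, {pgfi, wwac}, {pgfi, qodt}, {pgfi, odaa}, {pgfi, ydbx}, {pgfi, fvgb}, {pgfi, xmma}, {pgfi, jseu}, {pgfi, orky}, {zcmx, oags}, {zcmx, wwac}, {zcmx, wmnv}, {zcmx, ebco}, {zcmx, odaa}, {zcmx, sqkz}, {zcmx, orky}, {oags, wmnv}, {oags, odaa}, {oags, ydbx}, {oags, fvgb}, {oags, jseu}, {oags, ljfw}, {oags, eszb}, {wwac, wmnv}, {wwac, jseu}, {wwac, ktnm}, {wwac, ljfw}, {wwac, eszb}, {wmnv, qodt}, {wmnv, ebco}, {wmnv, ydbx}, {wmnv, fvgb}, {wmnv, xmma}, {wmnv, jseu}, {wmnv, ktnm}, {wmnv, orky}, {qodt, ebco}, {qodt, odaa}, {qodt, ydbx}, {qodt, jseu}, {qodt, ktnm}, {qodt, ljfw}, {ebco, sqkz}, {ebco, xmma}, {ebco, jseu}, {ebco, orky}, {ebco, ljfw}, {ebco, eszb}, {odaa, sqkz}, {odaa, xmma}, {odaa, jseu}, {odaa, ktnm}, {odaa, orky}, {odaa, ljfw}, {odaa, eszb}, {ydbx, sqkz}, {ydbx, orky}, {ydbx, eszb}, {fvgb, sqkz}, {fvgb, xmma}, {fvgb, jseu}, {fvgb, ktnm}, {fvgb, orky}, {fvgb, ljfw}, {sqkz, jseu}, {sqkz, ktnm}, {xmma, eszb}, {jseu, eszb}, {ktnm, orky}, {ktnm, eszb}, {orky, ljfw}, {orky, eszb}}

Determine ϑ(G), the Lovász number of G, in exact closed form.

7

N(xeaw) = {cwdo, rexd, pygt, dsqo, pxsr, lwqq, bsum, wulk, zcmx, oags, qodt, xmma, jseu, ktnm, orky}, |N(xeaw)| = 15.
N(oags) = {cwdo, rexd, xeaw, pxsr, ntoc, xwwa, wulk, zcmx, wmnv, odaa, ydbx, fvgb, jseu, ljfw, eszb}, |N(oags)| = 15.
N(cwdo) = {xeaw, pygt, lwqq, wulk, pgfi, oags, wwac, wmnv, ebco, odaa, ydbx, sqkz, xmma, ktnm, ljfw}, |N(cwdo)| = 15.
deg(odaa) = 15; N(odaa) = {cwdo, dsqo, bsum, xwwa, pgfi, zcmx, oags, qodt, sqkz, xmma, jseu, ktnm, orky, ljfw, eszb}.
15-regular, N=28; Kneser K(8,2) on C(8,2)=28 vertices.
Distinct eigenvalues (to 6 d.p.): [15.0, 1.0, -5.0].
With N=28: ϑ(G) = 28·(-1*(-5))/(15−(-5)) = 7.
ϑ(G) ≈ 7.000000.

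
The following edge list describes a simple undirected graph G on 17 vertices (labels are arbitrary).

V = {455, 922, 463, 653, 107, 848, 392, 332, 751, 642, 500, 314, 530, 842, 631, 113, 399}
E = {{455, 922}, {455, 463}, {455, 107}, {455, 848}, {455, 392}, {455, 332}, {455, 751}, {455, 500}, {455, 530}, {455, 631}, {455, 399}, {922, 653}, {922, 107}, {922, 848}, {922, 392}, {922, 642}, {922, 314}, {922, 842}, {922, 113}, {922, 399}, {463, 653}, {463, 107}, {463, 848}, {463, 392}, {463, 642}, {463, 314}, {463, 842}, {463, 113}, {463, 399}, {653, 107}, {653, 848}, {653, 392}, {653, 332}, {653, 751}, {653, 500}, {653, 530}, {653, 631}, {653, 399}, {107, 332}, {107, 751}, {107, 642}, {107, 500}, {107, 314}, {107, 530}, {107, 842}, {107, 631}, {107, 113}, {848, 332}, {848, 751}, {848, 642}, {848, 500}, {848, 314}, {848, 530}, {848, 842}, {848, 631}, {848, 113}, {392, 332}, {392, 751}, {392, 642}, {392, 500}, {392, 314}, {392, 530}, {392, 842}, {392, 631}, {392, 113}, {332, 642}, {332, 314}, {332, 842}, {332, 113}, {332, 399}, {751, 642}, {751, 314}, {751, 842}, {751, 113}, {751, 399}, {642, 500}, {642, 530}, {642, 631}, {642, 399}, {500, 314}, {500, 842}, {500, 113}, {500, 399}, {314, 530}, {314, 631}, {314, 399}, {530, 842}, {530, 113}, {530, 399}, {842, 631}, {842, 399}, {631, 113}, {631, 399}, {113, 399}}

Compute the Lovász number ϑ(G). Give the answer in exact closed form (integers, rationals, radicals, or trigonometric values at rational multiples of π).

7

N(455) = {922, 463, 107, 848, 392, 332, 751, 500, 530, 631, 399}, |N(455)| = 11.
N(500) = {455, 653, 107, 848, 392, 642, 314, 842, 113, 399}, |N(500)| = 10.
deg(107) = 13; N(107) = {455, 922, 463, 653, 332, 751, 642, 500, 314, 530, 842, 631, 113}.
deg(463) = 10; N(463) = {455, 653, 107, 848, 392, 642, 314, 842, 113, 399}.
3 parts of sizes [7, 6, 4]; α(G) = 7 = ϑ (perfect).
ϑ(G) ≈ 7.000000000.
Lovász sandwich 7 ≤ 7 ≤ 7: collapsed.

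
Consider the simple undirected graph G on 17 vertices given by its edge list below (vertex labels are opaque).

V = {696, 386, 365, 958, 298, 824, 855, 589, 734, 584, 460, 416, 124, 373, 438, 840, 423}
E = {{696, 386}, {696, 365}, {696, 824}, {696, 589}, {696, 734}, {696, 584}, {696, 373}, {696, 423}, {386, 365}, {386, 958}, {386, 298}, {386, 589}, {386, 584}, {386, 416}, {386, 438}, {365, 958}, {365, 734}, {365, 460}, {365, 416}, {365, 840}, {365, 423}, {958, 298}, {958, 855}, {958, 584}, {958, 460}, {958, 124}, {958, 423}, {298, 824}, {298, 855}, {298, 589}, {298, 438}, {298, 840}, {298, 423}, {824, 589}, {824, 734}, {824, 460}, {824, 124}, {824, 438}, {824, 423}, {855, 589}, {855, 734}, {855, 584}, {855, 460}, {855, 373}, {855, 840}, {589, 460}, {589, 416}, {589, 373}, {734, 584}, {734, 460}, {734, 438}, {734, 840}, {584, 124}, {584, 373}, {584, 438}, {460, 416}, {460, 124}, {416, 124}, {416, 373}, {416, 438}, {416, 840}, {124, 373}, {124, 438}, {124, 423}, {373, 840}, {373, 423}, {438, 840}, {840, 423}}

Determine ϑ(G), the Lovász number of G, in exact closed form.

Vertex 124 has 8 neighbors: 958, 824, 584, 460, 416, 373, 438, 423.
Vertex 589 has 8 neighbors: 696, 386, 298, 824, 855, 460, 416, 373.
deg(298) = 8; N(298) = {386, 958, 824, 855, 589, 438, 840, 423}.
Vertex 958 has 8 neighbors: 386, 365, 298, 855, 584, 460, 124, 423.
17-vertex 8-regular graph: Paley(17): SR with (k,λ,μ)=(8,3,4).
spec(A) ≈ [8.0, 1.5616, -2.5616] (distinct, 4 d.p.).
λ_max=8, λ_min=-sqrt(17)/2 - 1/2; ϑ = −17·λ_min/(λ_max−λ_min) = sqrt(17).
ϑ(G) ≈ 4.1231056.

sqrt(17)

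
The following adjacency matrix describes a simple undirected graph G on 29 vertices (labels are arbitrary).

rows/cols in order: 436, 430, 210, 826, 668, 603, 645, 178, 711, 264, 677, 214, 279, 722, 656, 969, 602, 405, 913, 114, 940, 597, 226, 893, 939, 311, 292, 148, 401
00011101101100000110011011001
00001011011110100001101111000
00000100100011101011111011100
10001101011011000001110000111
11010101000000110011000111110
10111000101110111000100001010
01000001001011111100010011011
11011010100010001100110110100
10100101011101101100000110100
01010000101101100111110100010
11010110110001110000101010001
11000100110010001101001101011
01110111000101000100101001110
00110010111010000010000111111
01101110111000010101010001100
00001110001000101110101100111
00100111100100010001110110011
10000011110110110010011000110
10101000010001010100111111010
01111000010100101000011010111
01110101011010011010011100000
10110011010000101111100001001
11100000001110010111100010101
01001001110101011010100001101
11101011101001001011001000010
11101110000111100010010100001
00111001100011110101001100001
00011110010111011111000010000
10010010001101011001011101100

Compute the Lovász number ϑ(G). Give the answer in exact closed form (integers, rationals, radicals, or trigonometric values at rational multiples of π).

sqrt(29)

Vertex 597 has 14 neighbors: 436, 210, 826, 645, 178, 264, 656, 602, 405, 913, 114, 940, 311, 401.
N(311) = {436, 430, 210, 668, 603, 645, 214, 279, 722, 656, 913, 597, 893, 401}, |N(311)| = 14.
N(226) = {436, 430, 210, 677, 214, 279, 969, 405, 913, 114, 940, 939, 292, 401}, |N(226)| = 14.
deg(148) = 14; N(148) = {826, 668, 603, 645, 264, 214, 279, 722, 969, 602, 405, 913, 114, 939}.
29-vertex 14-regular graph: strongly regular (29,14,6,7).
spec(A) ≈ [14.0, 2.193, -3.193] (distinct, 3 d.p.).
λ_max=14, λ_min=-sqrt(29)/2 - 1/2; ϑ = −29·λ_min/(λ_max−λ_min) = sqrt(29).
= 5.385165… (decimal).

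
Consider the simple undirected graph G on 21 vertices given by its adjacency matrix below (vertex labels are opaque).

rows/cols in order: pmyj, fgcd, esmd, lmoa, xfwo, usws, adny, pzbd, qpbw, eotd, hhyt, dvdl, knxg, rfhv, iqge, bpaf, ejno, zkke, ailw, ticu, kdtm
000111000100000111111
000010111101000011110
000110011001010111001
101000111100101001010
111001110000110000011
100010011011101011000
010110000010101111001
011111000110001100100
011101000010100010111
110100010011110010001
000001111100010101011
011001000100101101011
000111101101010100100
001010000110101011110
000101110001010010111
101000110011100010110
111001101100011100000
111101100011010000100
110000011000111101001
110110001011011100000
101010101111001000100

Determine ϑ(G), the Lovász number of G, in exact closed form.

6

deg(ailw) = 10; N(ailw) = {pmyj, fgcd, pzbd, qpbw, knxg, rfhv, iqge, bpaf, zkke, kdtm}.
deg(qpbw) = 10; N(qpbw) = {fgcd, esmd, lmoa, usws, hhyt, knxg, ejno, ailw, ticu, kdtm}.
N(fgcd) = {xfwo, adny, pzbd, qpbw, eotd, dvdl, ejno, zkke, ailw, ticu}, |N(fgcd)| = 10.
N(knxg) = {lmoa, xfwo, usws, adny, qpbw, eotd, dvdl, rfhv, bpaf, ailw}, |N(knxg)| = 10.
deg(v) = 10 for all v (|V|=21); Kneser K(7,2) on C(7,2)=21 vertices.
A has 3 distinct eigenvalues ≈ [10.0, 1.0, -4.0].
ϑ = −N·λ_min/(λ_max−λ_min) = −21·(-4)/(10−(-4)) = 6.
ϑ(G) ≈ 6.000000.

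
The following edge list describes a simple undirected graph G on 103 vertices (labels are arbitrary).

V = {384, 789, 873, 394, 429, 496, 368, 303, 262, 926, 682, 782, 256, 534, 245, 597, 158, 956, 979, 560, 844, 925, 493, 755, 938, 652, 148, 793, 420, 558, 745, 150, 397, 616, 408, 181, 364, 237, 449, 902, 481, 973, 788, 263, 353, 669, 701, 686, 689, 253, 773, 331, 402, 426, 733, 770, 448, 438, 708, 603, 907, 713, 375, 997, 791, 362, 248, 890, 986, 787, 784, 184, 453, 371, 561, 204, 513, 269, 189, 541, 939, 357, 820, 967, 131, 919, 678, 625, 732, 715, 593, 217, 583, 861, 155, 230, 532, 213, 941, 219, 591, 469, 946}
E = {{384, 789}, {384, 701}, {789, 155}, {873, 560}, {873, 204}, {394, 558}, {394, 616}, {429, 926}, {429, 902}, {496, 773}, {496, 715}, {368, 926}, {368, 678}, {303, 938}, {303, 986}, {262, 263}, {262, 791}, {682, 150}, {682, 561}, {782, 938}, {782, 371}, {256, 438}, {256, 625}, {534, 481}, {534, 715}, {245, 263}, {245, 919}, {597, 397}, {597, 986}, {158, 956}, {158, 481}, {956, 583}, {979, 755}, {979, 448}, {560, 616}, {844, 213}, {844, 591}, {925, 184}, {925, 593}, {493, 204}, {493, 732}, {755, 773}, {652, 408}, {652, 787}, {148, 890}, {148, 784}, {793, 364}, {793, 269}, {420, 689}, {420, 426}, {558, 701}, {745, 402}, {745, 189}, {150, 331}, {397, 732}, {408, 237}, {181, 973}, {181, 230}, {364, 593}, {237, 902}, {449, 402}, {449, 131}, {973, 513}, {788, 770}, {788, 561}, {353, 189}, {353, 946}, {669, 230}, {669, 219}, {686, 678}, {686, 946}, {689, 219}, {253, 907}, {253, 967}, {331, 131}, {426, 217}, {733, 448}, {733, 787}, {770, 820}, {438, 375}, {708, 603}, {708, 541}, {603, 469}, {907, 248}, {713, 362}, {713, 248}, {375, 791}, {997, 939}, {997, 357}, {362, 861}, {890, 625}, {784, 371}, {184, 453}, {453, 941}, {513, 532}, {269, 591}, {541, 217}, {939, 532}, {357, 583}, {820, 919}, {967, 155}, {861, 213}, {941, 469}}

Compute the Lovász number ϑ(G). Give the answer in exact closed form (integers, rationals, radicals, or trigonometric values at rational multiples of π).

deg(701) = 2; N(701) = {384, 558}.
deg(408) = 2; N(408) = {652, 237}.
Vertex 375 has 2 neighbors: 438, 791.
Vertex 148 has 2 neighbors: 890, 784.
Regular of degree 2 on 103 vertices: the odd cycle C_{103}.
Distinct eigenvalues (to 6 d.p.): [2.0, 1.99628, 1.985134, 1.966602, 1.940755, 1.907689, 1.867525, 1.820414, 1.766531, 1.706077, 1.639275, 1.566376, 1.487649, 1.403389, 1.313908, 1.219538, 1.120632, 1.017558, 0.910698, 0.80045, 0.687224, 0.571442, 0.453534, 0.333938, 0.213101, 0.091471, -0.0305, -0.152357, -0.273647, -0.393919, -0.512726, -0.629626, -0.744183, -0.855972, -0.964576, -1.069593, -1.17063, -1.267312, -1.35928, -1.446192, -1.527723, -1.603572, -1.673454, -1.737112, -1.794307, -1.844828, -1.888485, -1.925117, -1.954588, -1.976787, -1.991633, -1.99907].
−103·(-2*cos(pi/103)) / ((2)−(-2*cos(pi/103))) = 103*cos(pi/103)/(cos(pi/103) + 1) = ϑ(G).
Numerically 51.4880.
Sandwich: α(G)=51 ≤ ϑ(G)=103*cos(pi/103)/(cos(pi/103) + 1) ≤ χ(Ḡ)=52 (both strict).

103*cos(pi/103)/(cos(pi/103) + 1)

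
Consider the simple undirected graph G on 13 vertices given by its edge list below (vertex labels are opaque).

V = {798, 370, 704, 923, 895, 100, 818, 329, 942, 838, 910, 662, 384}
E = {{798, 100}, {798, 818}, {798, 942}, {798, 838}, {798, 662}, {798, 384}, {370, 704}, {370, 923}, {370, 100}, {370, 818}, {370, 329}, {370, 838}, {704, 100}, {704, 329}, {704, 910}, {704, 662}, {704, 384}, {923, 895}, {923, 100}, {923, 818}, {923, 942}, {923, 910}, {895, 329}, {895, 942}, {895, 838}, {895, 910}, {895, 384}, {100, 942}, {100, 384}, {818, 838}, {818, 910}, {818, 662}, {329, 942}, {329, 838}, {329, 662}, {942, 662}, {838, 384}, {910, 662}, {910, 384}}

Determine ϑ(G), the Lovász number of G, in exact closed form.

deg(910) = 6; N(910) = {704, 923, 895, 818, 662, 384}.
Vertex 798 has 6 neighbors: 100, 818, 942, 838, 662, 384.
Vertex 704 has 6 neighbors: 370, 100, 329, 910, 662, 384.
Vertex 662 has 6 neighbors: 798, 704, 818, 329, 942, 910.
Every vertex has degree 6 (N=13); strongly regular (13,6,2,3).
spec(A) ≈ [6.0, 1.303, -2.303] (distinct, 3 d.p.).
λ_max=6, λ_min=-sqrt(13)/2 - 1/2; ϑ = −13·λ_min/(λ_max−λ_min) = sqrt(13).
Numerically 3.60555128.

sqrt(13)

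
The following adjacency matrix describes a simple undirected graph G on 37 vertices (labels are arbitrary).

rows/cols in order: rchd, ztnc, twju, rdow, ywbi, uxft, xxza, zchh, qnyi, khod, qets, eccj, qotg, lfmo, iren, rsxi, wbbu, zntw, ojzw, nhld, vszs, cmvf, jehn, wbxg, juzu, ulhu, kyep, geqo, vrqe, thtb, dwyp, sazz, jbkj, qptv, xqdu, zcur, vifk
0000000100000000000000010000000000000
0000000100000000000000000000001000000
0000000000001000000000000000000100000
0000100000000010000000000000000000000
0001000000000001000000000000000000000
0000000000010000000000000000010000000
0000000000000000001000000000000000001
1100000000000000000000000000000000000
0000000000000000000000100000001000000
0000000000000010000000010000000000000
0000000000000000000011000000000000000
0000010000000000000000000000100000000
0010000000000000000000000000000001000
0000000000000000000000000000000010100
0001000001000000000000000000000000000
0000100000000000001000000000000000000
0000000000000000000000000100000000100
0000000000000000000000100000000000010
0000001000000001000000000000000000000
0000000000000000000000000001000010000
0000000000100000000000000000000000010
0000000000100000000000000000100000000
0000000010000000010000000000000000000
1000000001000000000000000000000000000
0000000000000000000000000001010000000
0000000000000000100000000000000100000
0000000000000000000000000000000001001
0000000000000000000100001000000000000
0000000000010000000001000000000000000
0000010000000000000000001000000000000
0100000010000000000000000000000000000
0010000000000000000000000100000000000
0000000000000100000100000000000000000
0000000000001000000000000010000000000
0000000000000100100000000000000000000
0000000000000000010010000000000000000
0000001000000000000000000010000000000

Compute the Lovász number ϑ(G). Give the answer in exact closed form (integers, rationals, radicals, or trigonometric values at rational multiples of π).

Vertex kyep has 2 neighbors: qptv, vifk.
N(cmvf) = {qets, vrqe}, |N(cmvf)| = 2.
Vertex rsxi has 2 neighbors: ywbi, ojzw.
deg(jbkj) = 2; N(jbkj) = {lfmo, nhld}.
G on 37 vertices is 2-regular; a single 37-cycle (edge-transitive).
Distinct eigenvalues (to 6 d.p.): [2.0, 1.971232, 1.885755, 1.746028, 1.556072, 1.321349, 1.048615, 0.745713, 0.421359, 0.084882, -0.254036, -0.585646, -0.900407, -1.189266, -1.443912, -1.657019, -1.822457, -1.935466, -1.992795].
With N=37: ϑ(G) = 37·(-(-1)*2*cos(pi/37))/(2−(-2*cos(pi/37))) = 37*cos(pi/37)/(cos(pi/37) + 1).
ϑ(G) ≈ 18.466616637.
α=18, χ(Ḡ)=19; ϑ=37*cos(pi/37)/(cos(pi/37) + 1) lies between (both strict).

37*cos(pi/37)/(cos(pi/37) + 1)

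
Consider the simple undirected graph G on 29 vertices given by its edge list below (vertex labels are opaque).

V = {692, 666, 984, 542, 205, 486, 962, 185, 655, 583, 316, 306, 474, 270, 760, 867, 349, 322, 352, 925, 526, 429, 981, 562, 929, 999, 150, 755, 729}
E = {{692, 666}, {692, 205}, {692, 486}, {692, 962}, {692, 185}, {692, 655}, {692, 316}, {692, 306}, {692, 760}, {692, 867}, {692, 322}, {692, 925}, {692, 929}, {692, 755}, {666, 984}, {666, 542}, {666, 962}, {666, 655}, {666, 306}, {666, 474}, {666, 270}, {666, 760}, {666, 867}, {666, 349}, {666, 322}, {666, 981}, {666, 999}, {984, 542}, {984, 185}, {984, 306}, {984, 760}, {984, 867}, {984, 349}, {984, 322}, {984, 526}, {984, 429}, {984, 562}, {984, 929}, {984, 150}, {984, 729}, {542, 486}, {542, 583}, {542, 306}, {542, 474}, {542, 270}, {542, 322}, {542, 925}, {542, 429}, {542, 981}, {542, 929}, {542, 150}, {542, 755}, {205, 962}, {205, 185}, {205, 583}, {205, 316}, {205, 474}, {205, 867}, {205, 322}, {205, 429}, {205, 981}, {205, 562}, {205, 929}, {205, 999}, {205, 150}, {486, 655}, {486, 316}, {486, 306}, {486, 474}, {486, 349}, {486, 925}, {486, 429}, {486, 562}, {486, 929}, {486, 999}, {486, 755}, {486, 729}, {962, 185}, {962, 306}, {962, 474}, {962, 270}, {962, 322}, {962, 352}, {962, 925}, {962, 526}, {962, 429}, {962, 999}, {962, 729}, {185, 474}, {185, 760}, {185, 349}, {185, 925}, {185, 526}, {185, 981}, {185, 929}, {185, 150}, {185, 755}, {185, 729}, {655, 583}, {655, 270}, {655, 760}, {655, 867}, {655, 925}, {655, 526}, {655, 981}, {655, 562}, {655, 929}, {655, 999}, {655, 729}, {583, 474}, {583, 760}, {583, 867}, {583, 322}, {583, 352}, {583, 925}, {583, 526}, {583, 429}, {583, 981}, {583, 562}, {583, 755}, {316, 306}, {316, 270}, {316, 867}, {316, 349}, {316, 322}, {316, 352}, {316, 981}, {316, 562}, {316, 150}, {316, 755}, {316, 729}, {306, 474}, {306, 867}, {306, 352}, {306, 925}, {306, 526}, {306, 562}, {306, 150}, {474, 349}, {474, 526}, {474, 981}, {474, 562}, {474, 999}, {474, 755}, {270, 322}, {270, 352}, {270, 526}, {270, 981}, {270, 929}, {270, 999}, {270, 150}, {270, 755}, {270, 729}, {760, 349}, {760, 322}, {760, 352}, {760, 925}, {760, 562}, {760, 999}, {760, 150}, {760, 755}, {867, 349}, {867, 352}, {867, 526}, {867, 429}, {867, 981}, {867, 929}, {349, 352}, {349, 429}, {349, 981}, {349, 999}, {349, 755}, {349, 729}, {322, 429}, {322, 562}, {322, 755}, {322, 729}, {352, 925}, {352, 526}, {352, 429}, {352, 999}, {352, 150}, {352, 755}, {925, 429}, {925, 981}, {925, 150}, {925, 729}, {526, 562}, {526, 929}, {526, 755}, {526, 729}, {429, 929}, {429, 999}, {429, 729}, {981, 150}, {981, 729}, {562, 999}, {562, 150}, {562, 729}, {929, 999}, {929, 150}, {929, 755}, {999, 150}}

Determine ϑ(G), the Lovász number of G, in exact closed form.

sqrt(29)

Vertex 474 has 14 neighbors: 666, 542, 205, 486, 962, 185, 583, 306, 349, 526, 981, 562, 999, 755.
Vertex 867 has 14 neighbors: 692, 666, 984, 205, 655, 583, 316, 306, 349, 352, 526, 429, 981, 929.
Vertex 486 has 14 neighbors: 692, 542, 655, 316, 306, 474, 349, 925, 429, 562, 929, 999, 755, 729.
N(962) = {692, 666, 205, 185, 306, 474, 270, 322, 352, 925, 526, 429, 999, 729}, |N(962)| = 14.
29-vertex 14-regular graph: SR(29,14,6,7) — a Paley graph.
A has 3 distinct eigenvalues ≈ [14.0, 2.193, -3.193].
Lovász (edge-transitive): ϑ = −29·(-sqrt(29)/2 - 1/2)/((14)−(-sqrt(29)/2 - 1/2)) = sqrt(29).
≈ 5.385165 (to 6 d.p.).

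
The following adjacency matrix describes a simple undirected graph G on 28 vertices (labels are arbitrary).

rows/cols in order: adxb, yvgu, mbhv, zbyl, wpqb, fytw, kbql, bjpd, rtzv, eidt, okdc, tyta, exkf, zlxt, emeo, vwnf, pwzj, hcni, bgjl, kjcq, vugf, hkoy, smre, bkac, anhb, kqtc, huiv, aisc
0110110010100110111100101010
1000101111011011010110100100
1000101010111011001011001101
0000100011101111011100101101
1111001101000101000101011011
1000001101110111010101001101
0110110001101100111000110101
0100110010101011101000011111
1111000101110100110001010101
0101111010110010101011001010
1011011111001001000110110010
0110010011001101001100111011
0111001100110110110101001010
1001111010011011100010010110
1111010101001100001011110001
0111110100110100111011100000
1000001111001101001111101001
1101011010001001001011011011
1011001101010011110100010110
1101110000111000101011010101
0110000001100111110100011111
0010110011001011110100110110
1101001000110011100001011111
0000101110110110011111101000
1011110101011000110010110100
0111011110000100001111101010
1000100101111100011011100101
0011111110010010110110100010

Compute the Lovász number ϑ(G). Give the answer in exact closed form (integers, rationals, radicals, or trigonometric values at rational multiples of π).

Vertex fytw has 15 neighbors: adxb, kbql, bjpd, eidt, okdc, tyta, zlxt, emeo, vwnf, hcni, kjcq, hkoy, anhb, kqtc, aisc.
Vertex kqtc has 15 neighbors: yvgu, mbhv, zbyl, fytw, kbql, bjpd, rtzv, zlxt, bgjl, kjcq, vugf, hkoy, smre, anhb, huiv.
Vertex smre has 15 neighbors: adxb, yvgu, zbyl, kbql, okdc, tyta, emeo, vwnf, pwzj, hkoy, bkac, anhb, kqtc, huiv, aisc.
N(tyta) = {yvgu, mbhv, fytw, rtzv, eidt, exkf, zlxt, vwnf, bgjl, kjcq, smre, bkac, anhb, huiv, aisc}, |N(tyta)| = 15.
15-regular, N=28; this is K(8,2), the Kneser graph.
The 3 distinct eigenvalues: [15.0, 1.0, -5.0].
Lovász: ϑ = −28(-5)/(15+-1*(-5)) = 7.
= 7.0000… (decimal).

7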